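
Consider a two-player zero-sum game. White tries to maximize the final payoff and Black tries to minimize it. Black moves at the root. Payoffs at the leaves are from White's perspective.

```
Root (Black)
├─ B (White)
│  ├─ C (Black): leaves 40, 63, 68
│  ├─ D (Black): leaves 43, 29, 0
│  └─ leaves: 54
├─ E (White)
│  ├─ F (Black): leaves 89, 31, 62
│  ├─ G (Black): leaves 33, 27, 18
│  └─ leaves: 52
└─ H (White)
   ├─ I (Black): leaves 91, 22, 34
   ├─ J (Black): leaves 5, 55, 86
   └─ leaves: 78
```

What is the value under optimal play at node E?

F: min(89, 31, 62) = 31
G: min(33, 27, 18) = 18
E: max(31, 18, 52) = 52

52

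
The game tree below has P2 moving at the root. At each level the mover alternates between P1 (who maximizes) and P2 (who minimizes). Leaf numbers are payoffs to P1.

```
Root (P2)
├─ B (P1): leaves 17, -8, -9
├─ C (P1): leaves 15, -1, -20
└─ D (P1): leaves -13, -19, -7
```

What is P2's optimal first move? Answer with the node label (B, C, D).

D

B (P1): max(17, -8, -9) = 17
C (P1): max(15, -1, -20) = 15
D (P1): max(-13, -19, -7) = -7
Root (P2): min(17, 15, -7) = -7
P2 picks the child with the lowest value: D (value -7).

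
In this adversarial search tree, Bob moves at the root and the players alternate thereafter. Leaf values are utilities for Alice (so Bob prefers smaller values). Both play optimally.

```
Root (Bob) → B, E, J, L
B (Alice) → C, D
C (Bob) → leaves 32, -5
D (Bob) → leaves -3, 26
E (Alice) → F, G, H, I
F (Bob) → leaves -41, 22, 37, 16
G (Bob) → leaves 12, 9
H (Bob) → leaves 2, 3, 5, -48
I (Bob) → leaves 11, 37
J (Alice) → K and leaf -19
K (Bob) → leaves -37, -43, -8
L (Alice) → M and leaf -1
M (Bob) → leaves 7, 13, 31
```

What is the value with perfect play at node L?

M: min(7, 13, 31) = 7
L: max(7, -1) = 7

7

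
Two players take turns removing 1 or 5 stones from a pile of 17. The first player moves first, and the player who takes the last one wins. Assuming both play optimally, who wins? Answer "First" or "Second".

First

W/L table (W = player to move can force a win):
i:   0  1  2  3  4  5  6  7  8  9 10 11 12 13 14 15 16 17
     L  W  L  W  L  W  L  W  L  W  L  W  L  W  L  W  L  W
Position 17 is W, so the first player wins.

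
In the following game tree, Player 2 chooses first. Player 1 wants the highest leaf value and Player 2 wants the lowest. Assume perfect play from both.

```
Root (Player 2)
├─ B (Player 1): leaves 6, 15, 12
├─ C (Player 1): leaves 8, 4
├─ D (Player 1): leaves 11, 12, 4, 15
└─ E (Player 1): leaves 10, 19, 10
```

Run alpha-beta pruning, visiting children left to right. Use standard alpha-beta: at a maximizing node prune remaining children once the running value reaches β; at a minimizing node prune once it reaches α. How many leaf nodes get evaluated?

B [α=-∞,β=+∞]: v=15
C [α=-∞,β=15]: v=8
D [α=-∞,β=8]: v=11 after child 1 ≥ β → β-cutoff, skip 3
E [α=-∞,β=8]: v=10 after child 1 ≥ β → β-cutoff, skip 2
Root [α=-∞,β=+∞]: v=8
Leaves evaluated: 7 of 12.

7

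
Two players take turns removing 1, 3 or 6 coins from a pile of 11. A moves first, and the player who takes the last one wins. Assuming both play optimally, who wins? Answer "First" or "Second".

Mark each pile size as W (mover wins) or L (mover loses):
i:   0  1  2  3  4  5  6  7  8  9 10 11
     L  W  L  W  L  W  W  W  W  L  W  L
Position 11 is L, so the second player wins.

Second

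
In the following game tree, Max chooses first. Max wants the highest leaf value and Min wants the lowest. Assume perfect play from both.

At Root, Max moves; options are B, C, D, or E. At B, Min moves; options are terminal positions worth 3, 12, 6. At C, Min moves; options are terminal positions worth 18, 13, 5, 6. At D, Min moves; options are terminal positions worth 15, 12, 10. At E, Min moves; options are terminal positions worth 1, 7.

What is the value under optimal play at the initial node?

B (Min): min(3, 12, 6) = 3
C (Min): min(18, 13, 5, 6) = 5
D (Min): min(15, 12, 10) = 10
E (Min): min(1, 7) = 1
Root (Max): max(3, 5, 10, 1) = 10

10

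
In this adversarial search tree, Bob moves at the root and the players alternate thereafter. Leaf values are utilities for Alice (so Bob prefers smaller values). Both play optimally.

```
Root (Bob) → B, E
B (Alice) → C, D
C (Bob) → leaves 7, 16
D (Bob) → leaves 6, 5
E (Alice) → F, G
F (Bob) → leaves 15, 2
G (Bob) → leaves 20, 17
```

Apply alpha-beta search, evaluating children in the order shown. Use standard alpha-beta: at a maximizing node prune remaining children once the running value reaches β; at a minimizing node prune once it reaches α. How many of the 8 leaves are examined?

7

C [α=-∞,β=+∞]: v=7
D [α=7,β=+∞]: v=6 after child 1 ≤ α → α-cutoff, skip 1
B [α=-∞,β=+∞]: v=7
F [α=-∞,β=7]: v=2
G [α=2,β=7]: v=17
E [α=-∞,β=7]: v=17
Root [α=-∞,β=+∞]: v=7
Leaves evaluated: 7 of 8.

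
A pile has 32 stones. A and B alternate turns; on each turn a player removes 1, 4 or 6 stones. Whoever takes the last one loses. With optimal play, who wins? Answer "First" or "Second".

First

W/L table (W = player to move can force a win):
i:   0  1  2  3  4  5  6  7  8  9 10 11 12 13 14 15 16 17 18 19 20 21 22 23 24 25 26 27 28 29 30 31 32
     W  L  W  L  W  W  L  W  L  W  W  L  W  L  W  W  L  W  L  W  W  L  W  L  W  W  L  W  L  W  W  L  W
Position 32 is W, so the first player wins.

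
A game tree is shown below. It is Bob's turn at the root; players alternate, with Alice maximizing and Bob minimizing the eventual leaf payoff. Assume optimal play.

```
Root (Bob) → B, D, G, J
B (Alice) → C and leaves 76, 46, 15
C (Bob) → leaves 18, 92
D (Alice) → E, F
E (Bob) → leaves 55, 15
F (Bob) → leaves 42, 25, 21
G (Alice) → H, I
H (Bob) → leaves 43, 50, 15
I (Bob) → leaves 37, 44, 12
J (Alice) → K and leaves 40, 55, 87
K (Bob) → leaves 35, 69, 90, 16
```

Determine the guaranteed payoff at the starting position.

15

C (Bob): min(18, 92) = 18
B (Alice): max(18, 76, 46, 15) = 76
E (Bob): min(55, 15) = 15
F (Bob): min(42, 25, 21) = 21
D (Alice): max(15, 21) = 21
H (Bob): min(43, 50, 15) = 15
I (Bob): min(37, 44, 12) = 12
G (Alice): max(15, 12) = 15
K (Bob): min(35, 69, 90, 16) = 16
J (Alice): max(16, 40, 55, 87) = 87
Root (Bob): min(76, 21, 15, 87) = 15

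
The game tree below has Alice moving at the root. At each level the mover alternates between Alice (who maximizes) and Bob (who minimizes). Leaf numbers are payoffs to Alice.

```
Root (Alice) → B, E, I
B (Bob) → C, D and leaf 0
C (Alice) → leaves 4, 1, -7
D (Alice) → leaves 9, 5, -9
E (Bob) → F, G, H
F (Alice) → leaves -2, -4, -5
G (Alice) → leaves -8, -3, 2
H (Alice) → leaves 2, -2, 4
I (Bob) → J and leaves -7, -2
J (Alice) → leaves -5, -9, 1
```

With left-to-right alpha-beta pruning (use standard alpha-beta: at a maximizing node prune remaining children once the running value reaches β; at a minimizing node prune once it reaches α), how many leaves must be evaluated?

12

C [α=-∞,β=+∞]: v=4
D [α=-∞,β=4]: v=9 after child 1 ≥ β → β-cutoff, skip 2
B [α=-∞,β=+∞]: v=0
F [α=0,β=+∞]: v=-2
E [α=0,β=+∞]: v=-2 after child 1 ≤ α → α-cutoff, skip 2
J [α=0,β=+∞]: v=1
I [α=0,β=+∞]: v=-7 after child 2 ≤ α → α-cutoff, skip 1
Root [α=-∞,β=+∞]: v=0
Leaves evaluated: 12 of 21.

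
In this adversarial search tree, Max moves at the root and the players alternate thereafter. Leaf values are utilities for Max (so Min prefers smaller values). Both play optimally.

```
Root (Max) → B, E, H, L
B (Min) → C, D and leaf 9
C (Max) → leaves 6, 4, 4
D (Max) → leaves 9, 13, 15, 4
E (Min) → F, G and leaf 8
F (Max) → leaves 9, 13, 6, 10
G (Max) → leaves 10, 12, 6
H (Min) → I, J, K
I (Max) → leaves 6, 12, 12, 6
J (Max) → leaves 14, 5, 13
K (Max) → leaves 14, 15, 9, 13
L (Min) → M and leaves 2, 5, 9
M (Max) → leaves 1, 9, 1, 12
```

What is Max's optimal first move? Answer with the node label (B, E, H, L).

H

C (Max): max(6, 4, 4) = 6
D (Max): max(9, 13, 15, 4) = 15
B (Min): min(6, 15, 9) = 6
F (Max): max(9, 13, 6, 10) = 13
G (Max): max(10, 12, 6) = 12
E (Min): min(13, 12, 8) = 8
I (Max): max(6, 12, 12, 6) = 12
J (Max): max(14, 5, 13) = 14
K (Max): max(14, 15, 9, 13) = 15
H (Min): min(12, 14, 15) = 12
M (Max): max(1, 9, 1, 12) = 12
L (Min): min(12, 2, 5, 9) = 2
Root (Max): max(6, 8, 12, 2) = 12
Max picks the child with the highest value: H (value 12).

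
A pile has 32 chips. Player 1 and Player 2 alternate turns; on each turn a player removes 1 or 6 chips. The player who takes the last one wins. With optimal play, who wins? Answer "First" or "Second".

Compute winning (W) and losing (L) positions by backward induction:
i:   0  1  2  3  4  5  6  7  8  9 10 11 12 13 14 15 16 17 18 19 20 21 22 23 24 25 26 27 28 29 30 31 32
     L  W  L  W  L  W  W  L  W  L  W  L  W  W  L  W  L  W  L  W  W  L  W  L  W  L  W  W  L  W  L  W  L
Position 32 is L, so the second player wins.

Second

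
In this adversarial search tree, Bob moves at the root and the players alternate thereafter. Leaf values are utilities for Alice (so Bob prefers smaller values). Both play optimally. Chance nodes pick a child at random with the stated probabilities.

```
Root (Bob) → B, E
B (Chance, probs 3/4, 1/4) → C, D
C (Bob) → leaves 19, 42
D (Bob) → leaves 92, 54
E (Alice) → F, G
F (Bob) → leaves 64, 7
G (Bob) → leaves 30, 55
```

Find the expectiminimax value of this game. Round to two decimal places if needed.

27.75

C (Bob): min(19, 42) = 19
D (Bob): min(92, 54) = 54
B (Chance): 3/4·19 + 1/4·54 = 27.75
F (Bob): min(64, 7) = 7
G (Bob): min(30, 55) = 30
E (Alice): max(7, 30) = 30
Root (Bob): min(27.75, 30) = 27.75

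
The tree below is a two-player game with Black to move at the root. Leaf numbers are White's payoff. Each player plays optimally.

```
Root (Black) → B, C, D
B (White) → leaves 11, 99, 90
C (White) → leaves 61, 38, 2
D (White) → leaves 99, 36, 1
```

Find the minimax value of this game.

B (White): max(11, 99, 90) = 99
C (White): max(61, 38, 2) = 61
D (White): max(99, 36, 1) = 99
Root (Black): min(99, 61, 99) = 61

61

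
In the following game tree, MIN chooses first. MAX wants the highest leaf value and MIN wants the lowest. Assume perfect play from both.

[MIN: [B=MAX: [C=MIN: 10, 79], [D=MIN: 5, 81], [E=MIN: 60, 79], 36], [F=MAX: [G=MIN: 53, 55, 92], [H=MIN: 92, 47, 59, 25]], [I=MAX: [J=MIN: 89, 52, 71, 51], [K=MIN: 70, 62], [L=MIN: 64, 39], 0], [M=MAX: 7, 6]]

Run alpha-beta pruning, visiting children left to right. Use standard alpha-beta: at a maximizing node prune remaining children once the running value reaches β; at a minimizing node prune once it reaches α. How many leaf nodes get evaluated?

19

C [α=-∞,β=+∞]: v=10
D [α=10,β=+∞]: v=5 after child 1 ≤ α → α-cutoff, skip 1
E [α=10,β=+∞]: v=60
B [α=-∞,β=+∞]: v=60
G [α=-∞,β=60]: v=53
H [α=53,β=60]: v=47 after child 2 ≤ α → α-cutoff, skip 2
F [α=-∞,β=60]: v=53
J [α=-∞,β=53]: v=51
K [α=51,β=53]: v=62
I [α=-∞,β=53]: v=62 after child 2 ≥ β → β-cutoff, skip 2
M [α=-∞,β=53]: v=7
Root [α=-∞,β=+∞]: v=7
Leaves evaluated: 19 of 25.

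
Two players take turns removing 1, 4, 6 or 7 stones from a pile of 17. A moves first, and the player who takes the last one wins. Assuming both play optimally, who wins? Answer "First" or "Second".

i:   0  1  2  3  4  5  6  7  8  9 10 11 12 13 14 15 16 17
     L  W  L  W  W  L  W  W  W  W  L  W  W  L  W  L  W  W
Position 17 is W, so the first player wins.

First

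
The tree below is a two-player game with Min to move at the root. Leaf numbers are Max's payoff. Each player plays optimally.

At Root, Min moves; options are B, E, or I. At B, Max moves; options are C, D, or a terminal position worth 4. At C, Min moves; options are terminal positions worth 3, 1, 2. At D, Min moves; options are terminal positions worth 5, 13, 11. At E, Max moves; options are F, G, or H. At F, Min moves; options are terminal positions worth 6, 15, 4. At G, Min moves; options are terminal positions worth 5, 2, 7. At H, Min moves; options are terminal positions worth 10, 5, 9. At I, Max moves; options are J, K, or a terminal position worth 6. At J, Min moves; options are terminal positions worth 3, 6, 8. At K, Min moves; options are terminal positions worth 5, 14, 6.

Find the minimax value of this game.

C (Min): min(3, 1, 2) = 1
D (Min): min(5, 13, 11) = 5
B (Max): max(1, 5, 4) = 5
F (Min): min(6, 15, 4) = 4
G (Min): min(5, 2, 7) = 2
H (Min): min(10, 5, 9) = 5
E (Max): max(4, 2, 5) = 5
J (Min): min(3, 6, 8) = 3
K (Min): min(5, 14, 6) = 5
I (Max): max(3, 5, 6) = 6
Root (Min): min(5, 5, 6) = 5

5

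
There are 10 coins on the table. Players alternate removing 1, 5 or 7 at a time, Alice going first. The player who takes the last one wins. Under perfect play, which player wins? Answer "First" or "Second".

Second

Mark each pile size as W (mover wins) or L (mover loses):
i:   0  1  2  3  4  5  6  7  8  9 10
     L  W  L  W  L  W  L  W  L  W  L
Position 10 is L, so the second player wins.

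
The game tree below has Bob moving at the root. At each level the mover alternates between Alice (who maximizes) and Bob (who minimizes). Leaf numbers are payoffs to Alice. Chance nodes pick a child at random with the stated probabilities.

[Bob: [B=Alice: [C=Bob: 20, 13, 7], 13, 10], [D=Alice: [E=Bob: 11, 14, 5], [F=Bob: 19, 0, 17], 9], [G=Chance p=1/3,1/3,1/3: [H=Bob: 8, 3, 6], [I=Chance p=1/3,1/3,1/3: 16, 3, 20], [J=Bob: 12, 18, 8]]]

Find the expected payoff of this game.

8

C (Bob): min(20, 13, 7) = 7
B (Alice): max(7, 13, 10) = 13
E (Bob): min(11, 14, 5) = 5
F (Bob): min(19, 0, 17) = 0
D (Alice): max(5, 0, 9) = 9
H (Bob): min(8, 3, 6) = 3
I (Chance): 1/3·16 + 1/3·3 + 1/3·20 = 13
J (Bob): min(12, 18, 8) = 8
G (Chance): 1/3·3 + 1/3·13 + 1/3·8 = 8
Root (Bob): min(13, 9, 8) = 8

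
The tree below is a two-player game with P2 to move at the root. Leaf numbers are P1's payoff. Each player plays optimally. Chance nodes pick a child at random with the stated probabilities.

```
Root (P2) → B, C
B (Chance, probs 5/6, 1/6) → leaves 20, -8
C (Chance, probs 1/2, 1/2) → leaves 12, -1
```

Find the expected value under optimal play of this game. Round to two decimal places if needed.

5.5

B (Chance): 5/6·20 + 1/6·-8 = 15.33
C (Chance): 1/2·12 + 1/2·-1 = 5.5
Root (P2): min(15.33, 5.5) = 5.5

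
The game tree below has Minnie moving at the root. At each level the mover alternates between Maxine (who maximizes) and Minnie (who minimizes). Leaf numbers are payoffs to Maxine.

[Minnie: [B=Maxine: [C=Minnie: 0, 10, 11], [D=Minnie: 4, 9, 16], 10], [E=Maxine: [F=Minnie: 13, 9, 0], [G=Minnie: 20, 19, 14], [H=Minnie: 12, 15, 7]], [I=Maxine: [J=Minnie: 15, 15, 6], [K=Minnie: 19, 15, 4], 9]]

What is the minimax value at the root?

9

C (Minnie): min(0, 10, 11) = 0
D (Minnie): min(4, 9, 16) = 4
B (Maxine): max(0, 4, 10) = 10
F (Minnie): min(13, 9, 0) = 0
G (Minnie): min(20, 19, 14) = 14
H (Minnie): min(12, 15, 7) = 7
E (Maxine): max(0, 14, 7) = 14
J (Minnie): min(15, 15, 6) = 6
K (Minnie): min(19, 15, 4) = 4
I (Maxine): max(6, 4, 9) = 9
Root (Minnie): min(10, 14, 9) = 9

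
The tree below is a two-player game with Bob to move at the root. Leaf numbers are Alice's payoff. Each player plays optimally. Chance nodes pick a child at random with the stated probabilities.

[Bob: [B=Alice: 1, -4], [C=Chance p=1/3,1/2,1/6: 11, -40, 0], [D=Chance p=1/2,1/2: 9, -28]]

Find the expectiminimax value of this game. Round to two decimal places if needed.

B (Alice): max(1, -4) = 1
C (Chance): 1/3·11 + 1/2·-40 + 1/6·0 = -16.33
D (Chance): 1/2·9 + 1/2·-28 = -9.5
Root (Bob): min(1, -16.33, -9.5) = -16.33

-16.33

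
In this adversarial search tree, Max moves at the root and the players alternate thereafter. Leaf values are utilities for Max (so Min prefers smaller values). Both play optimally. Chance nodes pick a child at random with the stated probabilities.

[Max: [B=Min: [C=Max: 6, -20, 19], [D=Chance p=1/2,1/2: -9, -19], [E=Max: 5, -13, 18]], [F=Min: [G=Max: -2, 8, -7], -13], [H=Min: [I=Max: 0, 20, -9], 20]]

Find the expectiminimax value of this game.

20

C (Max): max(6, -20, 19) = 19
D (Chance): 1/2·-9 + 1/2·-19 = -14
E (Max): max(5, -13, 18) = 18
B (Min): min(19, -14, 18) = -14
G (Max): max(-2, 8, -7) = 8
F (Min): min(8, -13) = -13
I (Max): max(0, 20, -9) = 20
H (Min): min(20, 20) = 20
Root (Max): max(-14, -13, 20) = 20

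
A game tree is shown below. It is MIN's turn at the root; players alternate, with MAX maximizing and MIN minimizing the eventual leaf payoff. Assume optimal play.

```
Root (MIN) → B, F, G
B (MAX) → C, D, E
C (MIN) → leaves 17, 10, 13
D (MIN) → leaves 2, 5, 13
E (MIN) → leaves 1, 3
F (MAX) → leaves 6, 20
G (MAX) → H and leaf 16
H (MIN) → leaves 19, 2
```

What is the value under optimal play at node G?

16

H: min(19, 2) = 2
G: max(2, 16) = 16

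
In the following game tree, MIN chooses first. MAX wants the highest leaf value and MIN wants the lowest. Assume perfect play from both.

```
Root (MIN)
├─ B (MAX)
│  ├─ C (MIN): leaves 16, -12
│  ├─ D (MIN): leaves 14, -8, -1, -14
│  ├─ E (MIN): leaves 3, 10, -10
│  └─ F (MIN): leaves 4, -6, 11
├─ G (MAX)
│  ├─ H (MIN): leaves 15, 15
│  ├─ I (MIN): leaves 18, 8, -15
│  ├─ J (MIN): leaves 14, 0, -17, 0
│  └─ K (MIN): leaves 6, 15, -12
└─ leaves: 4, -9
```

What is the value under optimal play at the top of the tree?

-9

C (MIN): min(16, -12) = -12
D (MIN): min(14, -8, -1, -14) = -14
E (MIN): min(3, 10, -10) = -10
F (MIN): min(4, -6, 11) = -6
B (MAX): max(-12, -14, -10, -6) = -6
H (MIN): min(15, 15) = 15
I (MIN): min(18, 8, -15) = -15
J (MIN): min(14, 0, -17, 0) = -17
K (MIN): min(6, 15, -12) = -12
G (MAX): max(15, -15, -17, -12) = 15
Root (MIN): min(-6, 15, 4, -9) = -9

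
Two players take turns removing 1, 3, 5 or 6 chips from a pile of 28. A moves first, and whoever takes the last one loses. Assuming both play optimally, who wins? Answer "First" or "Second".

Positions where the player to move wins (W) vs loses (L):
i:   0  1  2  3  4  5  6  7  8  9 10 11 12 13 14 15 16 17 18 19 20 21 22 23 24 25 26 27 28
     W  L  W  L  W  L  W  W  W  W  W  W  L  W  L  W  L  W  W  W  W  W  W  L  W  L  W  L  W
Position 28 is W, so the first player wins.

First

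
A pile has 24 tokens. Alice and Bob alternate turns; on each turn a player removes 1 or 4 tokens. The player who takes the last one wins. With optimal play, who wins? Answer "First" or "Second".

Positions where the player to move wins (W) vs loses (L):
i:   0  1  2  3  4  5  6  7  8  9 10 11 12 13 14 15 16 17 18 19 20 21 22 23 24
     L  W  L  W  W  L  W  L  W  W  L  W  L  W  W  L  W  L  W  W  L  W  L  W  W
Position 24 is W, so the first player wins.

First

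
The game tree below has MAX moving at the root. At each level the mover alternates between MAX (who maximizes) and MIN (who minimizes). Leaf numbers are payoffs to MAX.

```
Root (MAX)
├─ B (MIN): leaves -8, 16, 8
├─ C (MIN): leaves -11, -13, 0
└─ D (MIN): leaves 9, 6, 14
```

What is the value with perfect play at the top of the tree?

6

B (MIN): min(-8, 16, 8) = -8
C (MIN): min(-11, -13, 0) = -13
D (MIN): min(9, 6, 14) = 6
Root (MAX): max(-8, -13, 6) = 6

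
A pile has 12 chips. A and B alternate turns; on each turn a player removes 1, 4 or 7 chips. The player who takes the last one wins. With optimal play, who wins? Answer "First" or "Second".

First

W/L table (W = player to move can force a win):
i:   0  1  2  3  4  5  6  7  8  9 10 11 12
     L  W  L  W  W  L  W  W  L  W  L  W  W
Position 12 is W, so the first player wins.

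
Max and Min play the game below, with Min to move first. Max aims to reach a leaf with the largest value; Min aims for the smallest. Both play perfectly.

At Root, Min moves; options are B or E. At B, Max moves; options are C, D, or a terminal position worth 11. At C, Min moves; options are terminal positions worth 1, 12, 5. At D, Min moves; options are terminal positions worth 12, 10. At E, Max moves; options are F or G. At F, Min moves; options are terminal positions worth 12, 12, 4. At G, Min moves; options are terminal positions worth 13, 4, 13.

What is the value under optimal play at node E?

4

F: min(12, 12, 4) = 4
G: min(13, 4, 13) = 4
E: max(4, 4) = 4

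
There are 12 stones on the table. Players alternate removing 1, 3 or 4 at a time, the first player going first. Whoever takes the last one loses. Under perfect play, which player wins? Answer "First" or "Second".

First

i:   0  1  2  3  4  5  6  7  8  9 10 11 12
     W  L  W  L  W  W  W  W  L  W  L  W  W
Position 12 is W, so the first player wins.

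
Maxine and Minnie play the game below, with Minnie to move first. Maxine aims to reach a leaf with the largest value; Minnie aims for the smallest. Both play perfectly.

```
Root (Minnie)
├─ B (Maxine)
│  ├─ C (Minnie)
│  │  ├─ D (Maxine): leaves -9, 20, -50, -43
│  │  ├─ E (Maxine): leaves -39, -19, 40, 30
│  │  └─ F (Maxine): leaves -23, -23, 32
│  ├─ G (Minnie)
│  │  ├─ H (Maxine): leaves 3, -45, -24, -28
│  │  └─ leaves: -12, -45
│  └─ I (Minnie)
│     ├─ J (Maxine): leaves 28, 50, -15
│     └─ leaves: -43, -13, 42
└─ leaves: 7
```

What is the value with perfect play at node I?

-43

J: max(28, 50, -15) = 50
I: min(50, -43, -13, 42) = -43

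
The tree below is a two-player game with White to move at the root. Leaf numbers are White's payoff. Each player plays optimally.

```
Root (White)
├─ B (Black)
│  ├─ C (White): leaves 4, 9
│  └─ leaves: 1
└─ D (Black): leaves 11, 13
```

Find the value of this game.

11

C (White): max(4, 9) = 9
B (Black): min(9, 1) = 1
D (Black): min(11, 13) = 11
Root (White): max(1, 11) = 11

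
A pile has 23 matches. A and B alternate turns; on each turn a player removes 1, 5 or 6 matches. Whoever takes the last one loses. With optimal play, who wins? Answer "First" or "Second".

Second

i:   0  1  2  3  4  5  6  7  8  9 10 11 12 13 14 15 16 17 18 19 20 21 22 23
     W  L  W  L  W  L  W  W  W  W  W  W  L  W  L  W  L  W  W  W  W  W  W  L
Position 23 is L, so the second player wins.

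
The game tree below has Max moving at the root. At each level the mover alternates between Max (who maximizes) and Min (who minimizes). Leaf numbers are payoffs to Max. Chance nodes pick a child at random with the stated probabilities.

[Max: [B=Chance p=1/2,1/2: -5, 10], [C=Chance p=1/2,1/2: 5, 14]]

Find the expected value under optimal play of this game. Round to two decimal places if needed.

9.5

B (Chance): 1/2·-5 + 1/2·10 = 2.5
C (Chance): 1/2·5 + 1/2·14 = 9.5
Root (Max): max(2.5, 9.5) = 9.5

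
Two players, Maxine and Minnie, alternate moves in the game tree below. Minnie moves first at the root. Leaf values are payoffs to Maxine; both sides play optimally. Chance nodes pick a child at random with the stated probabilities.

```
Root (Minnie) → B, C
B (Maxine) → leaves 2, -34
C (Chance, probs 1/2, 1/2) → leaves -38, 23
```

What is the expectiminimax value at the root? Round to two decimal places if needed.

-7.5

B (Maxine): max(2, -34) = 2
C (Chance): 1/2·-38 + 1/2·23 = -7.5
Root (Minnie): min(2, -7.5) = -7.5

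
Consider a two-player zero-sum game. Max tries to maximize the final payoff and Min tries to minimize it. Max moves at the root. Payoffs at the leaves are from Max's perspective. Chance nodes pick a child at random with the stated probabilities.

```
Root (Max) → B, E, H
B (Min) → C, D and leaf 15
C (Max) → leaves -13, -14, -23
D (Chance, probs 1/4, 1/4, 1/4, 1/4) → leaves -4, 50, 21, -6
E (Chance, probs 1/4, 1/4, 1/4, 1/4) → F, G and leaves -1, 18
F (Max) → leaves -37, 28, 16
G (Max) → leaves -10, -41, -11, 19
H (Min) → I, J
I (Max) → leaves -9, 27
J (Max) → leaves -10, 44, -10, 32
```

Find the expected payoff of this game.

27

C (Max): max(-13, -14, -23) = -13
D (Chance): 1/4·-4 + 1/4·50 + 1/4·21 + 1/4·-6 = 15.25
B (Min): min(-13, 15.25, 15) = -13
F (Max): max(-37, 28, 16) = 28
G (Max): max(-10, -41, -11, 19) = 19
E (Chance): 1/4·28 + 1/4·19 + 1/4·-1 + 1/4·18 = 16
I (Max): max(-9, 27) = 27
J (Max): max(-10, 44, -10, 32) = 44
H (Min): min(27, 44) = 27
Root (Max): max(-13, 16, 27) = 27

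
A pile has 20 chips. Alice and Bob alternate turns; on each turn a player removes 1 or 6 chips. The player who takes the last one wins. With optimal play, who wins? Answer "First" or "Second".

First

Mark each pile size as W (mover wins) or L (mover loses):
i:   0  1  2  3  4  5  6  7  8  9 10 11 12 13 14 15 16 17 18 19 20
     L  W  L  W  L  W  W  L  W  L  W  L  W  W  L  W  L  W  L  W  W
Position 20 is W, so the first player wins.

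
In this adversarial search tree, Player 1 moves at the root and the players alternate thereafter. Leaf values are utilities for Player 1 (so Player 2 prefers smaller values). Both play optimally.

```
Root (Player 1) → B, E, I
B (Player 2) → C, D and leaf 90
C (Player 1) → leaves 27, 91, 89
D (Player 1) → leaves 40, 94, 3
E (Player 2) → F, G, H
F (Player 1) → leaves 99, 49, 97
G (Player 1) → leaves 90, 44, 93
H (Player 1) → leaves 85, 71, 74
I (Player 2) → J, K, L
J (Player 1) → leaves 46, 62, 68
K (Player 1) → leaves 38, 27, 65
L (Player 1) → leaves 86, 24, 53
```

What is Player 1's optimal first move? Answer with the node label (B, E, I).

B

C (Player 1): max(27, 91, 89) = 91
D (Player 1): max(40, 94, 3) = 94
B (Player 2): min(91, 94, 90) = 90
F (Player 1): max(99, 49, 97) = 99
G (Player 1): max(90, 44, 93) = 93
H (Player 1): max(85, 71, 74) = 85
E (Player 2): min(99, 93, 85) = 85
J (Player 1): max(46, 62, 68) = 68
K (Player 1): max(38, 27, 65) = 65
L (Player 1): max(86, 24, 53) = 86
I (Player 2): min(68, 65, 86) = 65
Root (Player 1): max(90, 85, 65) = 90
Player 1 picks the child with the highest value: B (value 90).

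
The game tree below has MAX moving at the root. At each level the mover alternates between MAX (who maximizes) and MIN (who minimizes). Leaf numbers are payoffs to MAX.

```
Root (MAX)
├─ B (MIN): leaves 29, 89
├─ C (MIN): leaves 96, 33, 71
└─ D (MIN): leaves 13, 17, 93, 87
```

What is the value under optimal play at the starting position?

33

B (MIN): min(29, 89) = 29
C (MIN): min(96, 33, 71) = 33
D (MIN): min(13, 17, 93, 87) = 13
Root (MAX): max(29, 33, 13) = 33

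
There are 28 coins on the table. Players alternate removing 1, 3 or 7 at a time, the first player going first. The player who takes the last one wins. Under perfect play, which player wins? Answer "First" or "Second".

Second

i:   0  1  2  3  4  5  6  7  8  9 10 11 12 13 14 15 16 17 18 19 20 21 22 23 24 25 26 27 28
     L  W  L  W  L  W  L  W  L  W  L  W  L  W  L  W  L  W  L  W  L  W  L  W  L  W  L  W  L
Position 28 is L, so the second player wins.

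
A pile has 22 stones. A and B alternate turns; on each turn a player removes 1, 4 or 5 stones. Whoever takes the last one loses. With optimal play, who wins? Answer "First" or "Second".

Mark each pile size as W (mover wins) or L (mover loses):
i:   0  1  2  3  4  5  6  7  8  9 10 11 12 13 14 15 16 17 18 19 20 21 22
     W  L  W  L  W  W  W  W  W  L  W  L  W  W  W  W  W  L  W  L  W  W  W
Position 22 is W, so the first player wins.

First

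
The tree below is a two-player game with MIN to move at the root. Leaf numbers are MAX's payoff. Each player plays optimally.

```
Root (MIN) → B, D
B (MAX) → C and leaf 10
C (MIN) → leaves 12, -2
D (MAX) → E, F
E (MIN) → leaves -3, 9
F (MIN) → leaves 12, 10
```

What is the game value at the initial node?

10

C (MIN): min(12, -2) = -2
B (MAX): max(-2, 10) = 10
E (MIN): min(-3, 9) = -3
F (MIN): min(12, 10) = 10
D (MAX): max(-3, 10) = 10
Root (MIN): min(10, 10) = 10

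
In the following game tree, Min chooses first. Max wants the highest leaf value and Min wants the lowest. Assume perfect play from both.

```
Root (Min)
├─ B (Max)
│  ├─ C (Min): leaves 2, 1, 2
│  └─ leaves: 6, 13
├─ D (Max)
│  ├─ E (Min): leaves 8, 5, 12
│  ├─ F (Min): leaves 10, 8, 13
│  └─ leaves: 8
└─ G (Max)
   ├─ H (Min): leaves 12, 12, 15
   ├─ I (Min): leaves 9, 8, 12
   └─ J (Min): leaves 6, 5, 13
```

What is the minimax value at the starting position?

8

C (Min): min(2, 1, 2) = 1
B (Max): max(1, 6, 13) = 13
E (Min): min(8, 5, 12) = 5
F (Min): min(10, 8, 13) = 8
D (Max): max(5, 8, 8) = 8
H (Min): min(12, 12, 15) = 12
I (Min): min(9, 8, 12) = 8
J (Min): min(6, 5, 13) = 5
G (Max): max(12, 8, 5) = 12
Root (Min): min(13, 8, 12) = 8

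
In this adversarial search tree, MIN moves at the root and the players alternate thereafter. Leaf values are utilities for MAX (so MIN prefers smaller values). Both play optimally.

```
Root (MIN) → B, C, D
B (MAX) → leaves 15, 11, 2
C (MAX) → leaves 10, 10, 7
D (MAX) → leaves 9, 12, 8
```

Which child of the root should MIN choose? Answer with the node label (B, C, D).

B (MAX): max(15, 11, 2) = 15
C (MAX): max(10, 10, 7) = 10
D (MAX): max(9, 12, 8) = 12
Root (MIN): min(15, 10, 12) = 10
MIN picks the child with the lowest value: C (value 10).

C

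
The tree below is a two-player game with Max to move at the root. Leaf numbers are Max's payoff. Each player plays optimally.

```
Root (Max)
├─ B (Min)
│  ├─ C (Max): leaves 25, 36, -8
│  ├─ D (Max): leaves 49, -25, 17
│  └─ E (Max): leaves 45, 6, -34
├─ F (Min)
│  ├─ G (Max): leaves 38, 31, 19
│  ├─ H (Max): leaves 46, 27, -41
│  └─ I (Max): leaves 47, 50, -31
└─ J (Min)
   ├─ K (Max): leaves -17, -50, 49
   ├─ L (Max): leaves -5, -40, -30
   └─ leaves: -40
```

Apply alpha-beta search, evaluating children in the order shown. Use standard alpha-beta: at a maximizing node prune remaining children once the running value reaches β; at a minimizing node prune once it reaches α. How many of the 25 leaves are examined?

C [α=-∞,β=+∞]: v=36
D [α=-∞,β=36]: v=49 after child 1 ≥ β → β-cutoff, skip 2
E [α=-∞,β=36]: v=45 after child 1 ≥ β → β-cutoff, skip 2
B [α=-∞,β=+∞]: v=36
G [α=36,β=+∞]: v=38
H [α=36,β=38]: v=46 after child 1 ≥ β → β-cutoff, skip 2
I [α=36,β=38]: v=47 after child 1 ≥ β → β-cutoff, skip 2
F [α=36,β=+∞]: v=38
K [α=38,β=+∞]: v=49
L [α=38,β=49]: v=-5
J [α=38,β=+∞]: v=-5 after child 2 ≤ α → α-cutoff, skip 1
Root [α=-∞,β=+∞]: v=38
Leaves evaluated: 16 of 25.

16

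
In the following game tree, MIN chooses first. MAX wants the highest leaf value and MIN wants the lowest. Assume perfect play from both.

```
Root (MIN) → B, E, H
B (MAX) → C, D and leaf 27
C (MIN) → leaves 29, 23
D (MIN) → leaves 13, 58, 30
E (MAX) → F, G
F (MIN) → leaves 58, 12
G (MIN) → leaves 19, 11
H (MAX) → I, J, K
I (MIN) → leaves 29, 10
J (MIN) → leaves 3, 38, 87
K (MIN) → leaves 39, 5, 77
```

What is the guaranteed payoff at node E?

F: min(58, 12) = 12
G: min(19, 11) = 11
E: max(12, 11) = 12

12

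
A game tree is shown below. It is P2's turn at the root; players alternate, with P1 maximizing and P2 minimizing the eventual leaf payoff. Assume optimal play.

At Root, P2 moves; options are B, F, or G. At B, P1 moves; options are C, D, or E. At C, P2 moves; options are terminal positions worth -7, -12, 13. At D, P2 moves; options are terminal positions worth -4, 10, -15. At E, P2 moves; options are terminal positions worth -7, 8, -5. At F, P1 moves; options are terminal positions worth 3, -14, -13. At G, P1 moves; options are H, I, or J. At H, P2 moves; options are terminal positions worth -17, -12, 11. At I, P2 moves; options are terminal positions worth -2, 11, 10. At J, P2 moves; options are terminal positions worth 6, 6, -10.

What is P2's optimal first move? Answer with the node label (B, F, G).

C (P2): min(-7, -12, 13) = -12
D (P2): min(-4, 10, -15) = -15
E (P2): min(-7, 8, -5) = -7
B (P1): max(-12, -15, -7) = -7
F (P1): max(3, -14, -13) = 3
H (P2): min(-17, -12, 11) = -17
I (P2): min(-2, 11, 10) = -2
J (P2): min(6, 6, -10) = -10
G (P1): max(-17, -2, -10) = -2
Root (P2): min(-7, 3, -2) = -7
P2 picks the child with the lowest value: B (value -7).

B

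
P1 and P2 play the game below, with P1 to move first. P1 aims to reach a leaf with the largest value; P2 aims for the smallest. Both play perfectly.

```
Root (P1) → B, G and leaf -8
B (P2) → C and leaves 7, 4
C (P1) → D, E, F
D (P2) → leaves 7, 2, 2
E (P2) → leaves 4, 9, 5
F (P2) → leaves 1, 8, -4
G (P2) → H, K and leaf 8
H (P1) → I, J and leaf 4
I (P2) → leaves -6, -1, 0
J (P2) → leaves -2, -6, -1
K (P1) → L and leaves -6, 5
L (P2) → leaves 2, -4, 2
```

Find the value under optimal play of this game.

D (P2): min(7, 2, 2) = 2
E (P2): min(4, 9, 5) = 4
F (P2): min(1, 8, -4) = -4
C (P1): max(2, 4, -4) = 4
B (P2): min(4, 7, 4) = 4
I (P2): min(-6, -1, 0) = -6
J (P2): min(-2, -6, -1) = -6
H (P1): max(-6, -6, 4) = 4
L (P2): min(2, -4, 2) = -4
K (P1): max(-4, -6, 5) = 5
G (P2): min(4, 5, 8) = 4
Root (P1): max(4, 4, -8) = 4

4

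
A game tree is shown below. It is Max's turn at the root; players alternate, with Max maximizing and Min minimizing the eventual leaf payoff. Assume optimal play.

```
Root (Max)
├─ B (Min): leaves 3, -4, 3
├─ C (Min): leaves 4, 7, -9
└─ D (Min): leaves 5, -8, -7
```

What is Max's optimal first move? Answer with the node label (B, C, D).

B (Min): min(3, -4, 3) = -4
C (Min): min(4, 7, -9) = -9
D (Min): min(5, -8, -7) = -8
Root (Max): max(-4, -9, -8) = -4
Max picks the child with the highest value: B (value -4).

B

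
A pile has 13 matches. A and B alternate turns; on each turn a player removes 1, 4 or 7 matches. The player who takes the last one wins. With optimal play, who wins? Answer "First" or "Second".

Second

Mark each pile size as W (mover wins) or L (mover loses):
i:   0  1  2  3  4  5  6  7  8  9 10 11 12 13
     L  W  L  W  W  L  W  W  L  W  L  W  W  L
Position 13 is L, so the second player wins.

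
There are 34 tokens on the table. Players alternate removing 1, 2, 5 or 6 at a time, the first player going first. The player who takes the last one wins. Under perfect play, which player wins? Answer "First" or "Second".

Mark each pile size as W (mover wins) or L (mover loses):
i:   0  1  2  3  4  5  6  7  8  9 10 11 12 13 14 15 16 17 18 19 20 21 22 23 24 25 26 27 28 29 30 31 32 33 34
     L  W  W  L  W  W  W  L  W  W  L  W  W  W  L  W  W  L  W  W  W  L  W  W  L  W  W  W  L  W  W  L  W  W  W
Position 34 is W, so the first player wins.

First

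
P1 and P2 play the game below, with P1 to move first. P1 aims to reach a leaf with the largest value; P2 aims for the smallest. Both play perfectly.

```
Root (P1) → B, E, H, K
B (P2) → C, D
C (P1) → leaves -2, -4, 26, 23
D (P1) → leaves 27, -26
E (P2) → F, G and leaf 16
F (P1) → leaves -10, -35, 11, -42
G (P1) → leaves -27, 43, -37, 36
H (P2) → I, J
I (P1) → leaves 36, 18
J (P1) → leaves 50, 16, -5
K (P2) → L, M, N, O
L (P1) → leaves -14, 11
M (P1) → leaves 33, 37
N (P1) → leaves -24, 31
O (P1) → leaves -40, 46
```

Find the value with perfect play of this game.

C (P1): max(-2, -4, 26, 23) = 26
D (P1): max(27, -26) = 27
B (P2): min(26, 27) = 26
F (P1): max(-10, -35, 11, -42) = 11
G (P1): max(-27, 43, -37, 36) = 43
E (P2): min(11, 43, 16) = 11
I (P1): max(36, 18) = 36
J (P1): max(50, 16, -5) = 50
H (P2): min(36, 50) = 36
L (P1): max(-14, 11) = 11
M (P1): max(33, 37) = 37
N (P1): max(-24, 31) = 31
O (P1): max(-40, 46) = 46
K (P2): min(11, 37, 31, 46) = 11
Root (P1): max(26, 11, 36, 11) = 36

36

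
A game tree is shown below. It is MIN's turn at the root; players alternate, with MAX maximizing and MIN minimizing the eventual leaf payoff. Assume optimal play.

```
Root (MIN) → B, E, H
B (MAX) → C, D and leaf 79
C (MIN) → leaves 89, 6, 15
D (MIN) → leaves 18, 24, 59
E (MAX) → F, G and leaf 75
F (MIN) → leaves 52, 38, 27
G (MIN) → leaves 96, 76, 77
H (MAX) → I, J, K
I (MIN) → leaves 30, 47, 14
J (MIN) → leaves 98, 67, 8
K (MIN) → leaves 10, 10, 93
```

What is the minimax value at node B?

79

C: min(89, 6, 15) = 6
D: min(18, 24, 59) = 18
B: max(6, 18, 79) = 79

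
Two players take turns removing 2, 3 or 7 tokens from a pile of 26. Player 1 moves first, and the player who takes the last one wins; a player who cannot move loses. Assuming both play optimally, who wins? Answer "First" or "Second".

Second

i:   0  1  2  3  4  5  6  7  8  9 10 11 12 13 14 15 16 17 18 19 20 21 22 23 24 25 26
     L  L  W  W  W  L  L  W  W  W  L  L  W  W  W  L  L  W  W  W  L  L  W  W  W  L  L
Position 26 is L, so the second player wins.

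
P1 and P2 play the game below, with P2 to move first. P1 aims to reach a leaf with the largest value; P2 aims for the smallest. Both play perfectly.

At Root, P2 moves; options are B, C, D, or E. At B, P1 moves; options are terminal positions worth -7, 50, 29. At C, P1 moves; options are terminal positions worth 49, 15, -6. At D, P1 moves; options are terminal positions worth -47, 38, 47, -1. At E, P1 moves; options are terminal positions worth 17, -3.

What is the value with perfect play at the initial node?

B (P1): max(-7, 50, 29) = 50
C (P1): max(49, 15, -6) = 49
D (P1): max(-47, 38, 47, -1) = 47
E (P1): max(17, -3) = 17
Root (P2): min(50, 49, 47, 17) = 17

17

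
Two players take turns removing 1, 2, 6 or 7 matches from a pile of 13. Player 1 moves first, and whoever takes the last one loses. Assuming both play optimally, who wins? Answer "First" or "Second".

Mark each pile size as W (mover wins) or L (mover loses):
i:   0  1  2  3  4  5  6  7  8  9 10 11 12 13
     W  L  W  W  L  W  W  W  W  L  W  W  L  W
Position 13 is W, so the first player wins.

First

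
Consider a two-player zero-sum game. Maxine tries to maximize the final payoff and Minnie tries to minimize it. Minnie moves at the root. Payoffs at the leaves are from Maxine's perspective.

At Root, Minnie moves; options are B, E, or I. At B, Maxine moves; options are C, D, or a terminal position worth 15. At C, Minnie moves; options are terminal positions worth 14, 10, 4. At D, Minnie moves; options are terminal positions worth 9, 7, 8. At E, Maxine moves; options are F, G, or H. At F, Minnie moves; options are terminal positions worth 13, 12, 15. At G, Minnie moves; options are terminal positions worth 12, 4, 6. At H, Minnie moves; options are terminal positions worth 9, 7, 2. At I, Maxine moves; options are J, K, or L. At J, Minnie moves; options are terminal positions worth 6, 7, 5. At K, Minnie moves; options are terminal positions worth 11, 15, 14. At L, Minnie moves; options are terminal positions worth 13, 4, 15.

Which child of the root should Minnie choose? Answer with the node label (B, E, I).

I

C (Minnie): min(14, 10, 4) = 4
D (Minnie): min(9, 7, 8) = 7
B (Maxine): max(4, 7, 15) = 15
F (Minnie): min(13, 12, 15) = 12
G (Minnie): min(12, 4, 6) = 4
H (Minnie): min(9, 7, 2) = 2
E (Maxine): max(12, 4, 2) = 12
J (Minnie): min(6, 7, 5) = 5
K (Minnie): min(11, 15, 14) = 11
L (Minnie): min(13, 4, 15) = 4
I (Maxine): max(5, 11, 4) = 11
Root (Minnie): min(15, 12, 11) = 11
Minnie picks the child with the lowest value: I (value 11).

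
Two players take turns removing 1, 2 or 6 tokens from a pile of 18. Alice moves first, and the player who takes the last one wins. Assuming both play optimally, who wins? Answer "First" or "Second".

First

i:   0  1  2  3  4  5  6  7  8  9 10 11 12 13 14 15 16 17 18
     L  W  W  L  W  W  W  L  W  W  L  W  W  W  L  W  W  L  W
Position 18 is W, so the first player wins.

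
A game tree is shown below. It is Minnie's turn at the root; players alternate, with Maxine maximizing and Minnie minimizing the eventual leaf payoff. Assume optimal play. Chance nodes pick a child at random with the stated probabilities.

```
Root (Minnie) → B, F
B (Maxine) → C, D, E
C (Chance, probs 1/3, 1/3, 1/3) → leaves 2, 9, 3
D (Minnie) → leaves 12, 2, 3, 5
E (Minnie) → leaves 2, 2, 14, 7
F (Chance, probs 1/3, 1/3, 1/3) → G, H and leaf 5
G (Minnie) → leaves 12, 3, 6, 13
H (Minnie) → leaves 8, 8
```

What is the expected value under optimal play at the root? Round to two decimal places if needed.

C (Chance): 1/3·2 + 1/3·9 + 1/3·3 = 4.67
D (Minnie): min(12, 2, 3, 5) = 2
E (Minnie): min(2, 2, 14, 7) = 2
B (Maxine): max(4.67, 2, 2) = 4.67
G (Minnie): min(12, 3, 6, 13) = 3
H (Minnie): min(8, 8) = 8
F (Chance): 1/3·3 + 1/3·8 + 1/3·5 = 5.33
Root (Minnie): min(4.67, 5.33) = 4.67

4.67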